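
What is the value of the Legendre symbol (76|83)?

Euler's criterion: (76/83) ≡ 76^41 (mod 83).
76^2 ≡ 49 (mod 83)
76^4 ≡ 77 (mod 83)
76^8 ≡ 36 (mod 83)
76^16 ≡ 51 (mod 83)
76^32 ≡ 28 (mod 83)
76^41 = 76^(32+8+1) ≡ 82 (mod 83).
Result is 82 ≡ −1, so (76/83) = −1.

-1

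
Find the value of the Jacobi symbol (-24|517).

First reduce: -24 ≡ 493 (mod 517).
Reciprocity: 493 ≡ 1 and 517 ≡ 1 (mod 4), so (493/517) = +(517/493).
Reduce top mod 493: now compute (24/493).
Pull out 2^3: since 493 ≡ 5 (mod 8), (2/493) = -1, so (2/493)^3 = -1.
Reciprocity: 3 ≡ 3 and 493 ≡ 1 (mod 4), so (3/493) = +(493/3).
Reduce top mod 3: now compute (1/3).
Reached (1/3) = 1. Collecting the sign flips along the way, the symbol is -1.

-1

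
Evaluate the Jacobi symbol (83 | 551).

Reciprocity: 83 ≡ 3 and 551 ≡ 3 (mod 4), so (83/551) = −(551/83).
Reduce top mod 83: now compute (53/83).
Reciprocity: 53 ≡ 1 and 83 ≡ 3 (mod 4), so (53/83) = +(83/53).
Reduce top mod 53: now compute (30/53).
Pull out 2: since 53 ≡ 5 (mod 8), (2/53) = -1.
Reciprocity: 15 ≡ 3 and 53 ≡ 1 (mod 4), so (15/53) = +(53/15).
Reduce top mod 15: now compute (8/15).
Pull out 2^3: since 15 ≡ 7 (mod 8), (2/15) = +1, so (2/15)^3 = +1.
Reached (1/15) = 1. Collecting the sign flips along the way, the symbol is +1.

1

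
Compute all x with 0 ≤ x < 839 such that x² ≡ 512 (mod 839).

Since 839 ≡ 3 (mod 4), a square root of 512 is 512^((839+1)/4) = 512^210 mod 839.
Repeated squaring: 512^2≡376, 512^4≡424, 512^8≡230, 512^16≡43, 512^32≡171, 512^64≡715, 512^128≡274 (mod 839).
512^210 = 512^(128+64+16+2) ≡ 375 (mod 839).
Check: 375² = 140625 ≡ 512 (mod 839). The two roots are 375 and 464.

375, 464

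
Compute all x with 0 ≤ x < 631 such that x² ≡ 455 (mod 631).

Since 631 ≡ 3 (mod 4), a square root of 455 is 455^((631+1)/4) = 455^158 mod 631.
Repeated squaring: 455^2≡57, 455^4≡94, 455^8≡2, 455^16≡4, 455^32≡16, 455^64≡256, 455^128≡543 (mod 631).
455^158 = 455^(128+16+8+4+2) ≡ 86 (mod 631).
Check: 86² = 7396 ≡ 455 (mod 631). The two roots are 86 and 545.

86, 545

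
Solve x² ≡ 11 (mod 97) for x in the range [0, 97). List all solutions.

97 ≡ 1 (mod 4), so we find a root by search.
Trying successive values, 37² = 1369 ≡ 11 (mod 97). The other root is 97 − 37 = 60.

37, 60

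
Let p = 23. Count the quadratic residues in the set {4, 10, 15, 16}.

(4/23) = +1 → QR.
(10/23) = -1 → non-residue.
(15/23) = -1 → non-residue.
(16/23) = +1 → QR.
Total quadratic residues among the 4: 2.

2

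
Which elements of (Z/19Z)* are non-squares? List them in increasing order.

Square k = 1,…,9 (k and 19−k give the same square):
1²=1, 2²=4, 3²=9, 4²=16, 5²≡6, 6²≡17, 7²≡11, 8²≡7, 9²≡5 (mod 19).
The residues are {1, 4, 5, 6, 7, 9, 11, 16, 17}; the non-residues are the remaining 9 nonzero classes.

2 3 8 10 12 13 14 15 18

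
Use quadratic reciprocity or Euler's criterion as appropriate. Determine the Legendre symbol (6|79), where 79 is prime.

Pull out 2: since 79 ≡ 7 (mod 8), (2/79) = +1.
Reciprocity: 3 ≡ 3 and 79 ≡ 3 (mod 4), so (3/79) = −(79/3).
Reduce top mod 3: now compute (1/3).
Reached (1/3) = 1. Collecting the sign flips along the way, the symbol is -1.

-1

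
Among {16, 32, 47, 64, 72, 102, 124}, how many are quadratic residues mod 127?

(16/127) = +1 → QR.
(32/127) = +1 → QR.
(47/127) = +1 → QR.
(64/127) = +1 → QR.
(72/127) = +1 → QR.
(102/127) = -1 → non-residue.
(124/127) = +1 → QR.
Total quadratic residues among the 7: 6.

6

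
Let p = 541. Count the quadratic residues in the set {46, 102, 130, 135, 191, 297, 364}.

(46/541) = -1 → non-residue.
(102/541) = +1 → QR.
(130/541) = +1 → QR.
(135/541) = +1 → QR.
(191/541) = -1 → non-residue.
(297/541) = -1 → non-residue.
(364/541) = -1 → non-residue.
Total quadratic residues among the 7: 3.

3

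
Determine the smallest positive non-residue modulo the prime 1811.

2

(2/1811) = −1, so 2 is the smallest positive non-residue mod 1811.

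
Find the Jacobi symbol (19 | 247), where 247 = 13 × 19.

0

Reciprocity: 19 ≡ 3 and 247 ≡ 3 (mod 4), so (19/247) = −(247/19).
Reduce top mod 19: now compute (0/19).
Top reduces to 0: gcd > 1, so the symbol is 0.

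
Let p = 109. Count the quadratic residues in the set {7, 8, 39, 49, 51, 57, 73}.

(7/109) = +1 → QR.
(8/109) = -1 → non-residue.
(39/109) = -1 → non-residue.
(49/109) = +1 → QR.
(51/109) = -1 → non-residue.
(57/109) = -1 → non-residue.
(73/109) = +1 → QR.
Total quadratic residues among the 7: 3.

3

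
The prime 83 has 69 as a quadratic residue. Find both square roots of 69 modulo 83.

22, 61

Since 83 ≡ 3 (mod 4), a square root of 69 is 69^((83+1)/4) = 69^21 mod 83.
Repeated squaring: 69^2≡30, 69^4≡70, 69^8≡3, 69^16≡9 (mod 83).
69^21 = 69^(16+4+1) ≡ 61 (mod 83).
Check: 61² = 3721 ≡ 69 (mod 83). The two roots are 22 and 61.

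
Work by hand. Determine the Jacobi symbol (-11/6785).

First reduce: -11 ≡ 6774 (mod 6785).
Pull out 2: since 6785 ≡ 1 (mod 8), (2/6785) = +1.
Reciprocity: 3387 ≡ 3 and 6785 ≡ 1 (mod 4), so (3387/6785) = +(6785/3387).
Reduce top mod 3387: now compute (11/3387).
Reciprocity: 11 ≡ 3 and 3387 ≡ 3 (mod 4), so (11/3387) = −(3387/11).
Reduce top mod 11: now compute (10/11).
Pull out 2: since 11 ≡ 3 (mod 8), (2/11) = -1.
Reciprocity: 5 ≡ 1 and 11 ≡ 3 (mod 4), so (5/11) = +(11/5).
Reduce top mod 5: now compute (1/5).
Reached (1/5) = 1. Collecting the sign flips along the way, the symbol is +1.

1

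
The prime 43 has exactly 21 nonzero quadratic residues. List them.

Square k = 1,…,21 (k and 43−k give the same square):
1²=1, 2²=4, 3²=9, 4²=16, 5²=25, 6²=36, 7²≡6, 8²≡21, 9²≡38, 10²≡14, 11²≡35, 12²≡15, 13²≡40, 14²≡24, 15²≡10, 16²≡41, 17²≡31, 18²≡23, 19²≡17, 20²≡13, 21²≡11 (mod 43).
So the quadratic residues mod 43 are {1, 4, 6, 9, 10, 11, 13, 14, 15, 16, 17, 21, 23, 24, 25, 31, 35, 36, 38, 40, 41}.

1,4,6,9,10,11,13,14,15,16,17,21,23,24,25,31,35,36,38,40,41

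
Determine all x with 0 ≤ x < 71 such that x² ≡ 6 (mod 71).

Since 71 ≡ 3 (mod 4), a square root of 6 is 6^((71+1)/4) = 6^18 mod 71.
Repeated squaring: 6^2≡36, 6^4≡18, 6^8≡40, 6^16≡38 (mod 71).
6^18 = 6^(16+2) ≡ 19 (mod 71).
Check: 19² = 361 ≡ 6 (mod 71). The two roots are 19 and 52.

19, 52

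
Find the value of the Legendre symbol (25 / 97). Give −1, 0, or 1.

1

Reciprocity: 25 ≡ 1 and 97 ≡ 1 (mod 4), so (25/97) = +(97/25).
Reduce top mod 25: now compute (22/25).
Pull out 2: since 25 ≡ 1 (mod 8), (2/25) = +1.
Reciprocity: 11 ≡ 3 and 25 ≡ 1 (mod 4), so (11/25) = +(25/11).
Reduce top mod 11: now compute (3/11).
Reciprocity: 3 ≡ 3 and 11 ≡ 3 (mod 4), so (3/11) = −(11/3).
Reduce top mod 3: now compute (2/3).
Pull out 2: since 3 ≡ 3 (mod 8), (2/3) = -1.
Reached (1/3) = 1. Collecting the sign flips along the way, the symbol is +1.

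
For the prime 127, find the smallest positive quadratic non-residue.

(2/127) = +1, so 2 is a residue.
(3/127) = −1, so 3 is the smallest positive non-residue mod 127.

3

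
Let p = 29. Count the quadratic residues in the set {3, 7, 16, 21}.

2

(3/29) = -1 → non-residue.
(7/29) = +1 → QR.
(16/29) = +1 → QR.
(21/29) = -1 → non-residue.
Total quadratic residues among the 4: 2.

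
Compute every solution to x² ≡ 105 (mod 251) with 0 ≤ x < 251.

119, 132

Since 251 ≡ 3 (mod 4), a square root of 105 is 105^((251+1)/4) = 105^63 mod 251.
Repeated squaring: 105^2≡232, 105^4≡110, 105^8≡52, 105^16≡194, 105^32≡237 (mod 251).
105^63 = 105^(32+16+8+4+2+1) ≡ 119 (mod 251).
Check: 119² = 14161 ≡ 105 (mod 251). The two roots are 119 and 132.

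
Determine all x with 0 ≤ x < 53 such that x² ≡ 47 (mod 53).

53 ≡ 1 (mod 4), so we find a root by search.
Trying successive values, 10² = 100 ≡ 47 (mod 53). The other root is 53 − 10 = 43.

10, 43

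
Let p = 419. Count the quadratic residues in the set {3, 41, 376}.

2

(3/419) = +1 → QR.
(41/419) = +1 → QR.
(376/419) = -1 → non-residue.
Total quadratic residues among the 3: 2.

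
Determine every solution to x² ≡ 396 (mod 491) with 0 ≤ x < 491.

177, 314

Since 491 ≡ 3 (mod 4), a square root of 396 is 396^((491+1)/4) = 396^123 mod 491.
Repeated squaring: 396^2≡187, 396^4≡108, 396^8≡371, 396^16≡161, 396^32≡389, 396^64≡93 (mod 491).
396^123 = 396^(64+32+16+8+2+1) ≡ 314 (mod 491).
Check: 314² = 98596 ≡ 396 (mod 491). The two roots are 177 and 314.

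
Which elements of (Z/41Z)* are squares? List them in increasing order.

1,2,4,5,8,9,10,16,18,20,21,23,25,31,32,33,36,37,39,40

Square k = 1,…,20 (k and 41−k give the same square):
1²=1, 2²=4, 3²=9, 4²=16, 5²=25, 6²=36, 7²≡8, 8²≡23, 9²≡40, 10²≡18, 11²≡39, 12²≡21, 13²≡5, 14²≡32, 15²≡20, 16²≡10, 17²≡2, 18²≡37, 19²≡33, 20²≡31 (mod 41).
So the quadratic residues mod 41 are {1, 2, 4, 5, 8, 9, 10, 16, 18, 20, 21, 23, 25, 31, 32, 33, 36, 37, 39, 40}.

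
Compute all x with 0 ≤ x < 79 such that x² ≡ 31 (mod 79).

30, 49

Since 79 ≡ 3 (mod 4), a square root of 31 is 31^((79+1)/4) = 31^20 mod 79.
Repeated squaring: 31^2≡13, 31^4≡11, 31^8≡42, 31^16≡26 (mod 79).
31^20 = 31^(16+4) ≡ 49 (mod 79).
Check: 49² = 2401 ≡ 31 (mod 79). The two roots are 30 and 49.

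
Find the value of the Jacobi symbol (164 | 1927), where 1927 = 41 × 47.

Pull out 2^2: since 1927 ≡ 7 (mod 8), (2/1927) = +1, so (2/1927)^2 = +1.
Reciprocity: 41 ≡ 1 and 1927 ≡ 3 (mod 4), so (41/1927) = +(1927/41).
Reduce top mod 41: now compute (0/41).
Top reduces to 0: gcd > 1, so the symbol is 0.

0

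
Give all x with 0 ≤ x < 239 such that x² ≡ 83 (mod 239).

68, 171

Since 239 ≡ 3 (mod 4), a square root of 83 is 83^((239+1)/4) = 83^60 mod 239.
Repeated squaring: 83^2≡197, 83^4≡91, 83^8≡155, 83^16≡125, 83^32≡90 (mod 239).
83^60 = 83^(32+16+8+4) ≡ 68 (mod 239).
Check: 68² = 4624 ≡ 83 (mod 239). The two roots are 68 and 171.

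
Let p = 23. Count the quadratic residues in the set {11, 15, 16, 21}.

(11/23) = -1 → non-residue.
(15/23) = -1 → non-residue.
(16/23) = +1 → QR.
(21/23) = -1 → non-residue.
Total quadratic residues among the 4: 1.

1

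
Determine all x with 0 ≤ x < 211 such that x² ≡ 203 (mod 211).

25, 186

Since 211 ≡ 3 (mod 4), a square root of 203 is 203^((211+1)/4) = 203^53 mod 211.
Repeated squaring: 203^2≡64, 203^4≡87, 203^8≡184, 203^16≡96, 203^32≡143 (mod 211).
203^53 = 203^(32+16+4+1) ≡ 25 (mod 211).
Check: 25² = 625 ≡ 203 (mod 211). The two roots are 25 and 186.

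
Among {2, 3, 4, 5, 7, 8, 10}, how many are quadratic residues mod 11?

(2/11) = -1 → non-residue.
(3/11) = +1 → QR.
(4/11) = +1 → QR.
(5/11) = +1 → QR.
(7/11) = -1 → non-residue.
(8/11) = -1 → non-residue.
(10/11) = -1 → non-residue.
Total quadratic residues among the 7: 3.

3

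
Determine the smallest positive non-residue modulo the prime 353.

3

(2/353) = +1, so 2 is a residue.
(3/353) = −1, so 3 is the smallest positive non-residue mod 353.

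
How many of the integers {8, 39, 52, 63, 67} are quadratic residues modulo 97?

1

(8/97) = +1 → QR.
(39/97) = -1 → non-residue.
(52/97) = -1 → non-residue.
(63/97) = -1 → non-residue.
(67/97) = -1 → non-residue.
Total quadratic residues among the 5: 1.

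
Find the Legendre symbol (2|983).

Pull out 2: since 983 ≡ 7 (mod 8), (2/983) = +1.
Reached (1/983) = 1. Collecting the sign flips along the way, the symbol is +1.

1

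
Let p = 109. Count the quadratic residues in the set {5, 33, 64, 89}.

(5/109) = +1 → QR.
(33/109) = -1 → non-residue.
(64/109) = +1 → QR.
(89/109) = +1 → QR.
Total quadratic residues among the 4: 3.

3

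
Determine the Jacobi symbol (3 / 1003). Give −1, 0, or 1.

-1

Reciprocity: 3 ≡ 3 and 1003 ≡ 3 (mod 4), so (3/1003) = −(1003/3).
Reduce top mod 3: now compute (1/3).
Reached (1/3) = 1. Collecting the sign flips along the way, the symbol is -1.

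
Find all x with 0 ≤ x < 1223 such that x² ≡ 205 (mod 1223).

578, 645

Since 1223 ≡ 3 (mod 4), a square root of 205 is 205^((1223+1)/4) = 205^306 mod 1223.
Repeated squaring: 205^2≡443, 205^4≡569, 205^8≡889, 205^16≡263, 205^32≡681, 205^64≡244, 205^128≡832, 205^256≡6 (mod 1223).
205^306 = 205^(256+32+16+2) ≡ 578 (mod 1223).
Check: 578² = 334084 ≡ 205 (mod 1223). The two roots are 578 and 645.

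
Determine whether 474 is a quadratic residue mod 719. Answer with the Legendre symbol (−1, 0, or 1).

Pull out 2: since 719 ≡ 7 (mod 8), (2/719) = +1.
Reciprocity: 237 ≡ 1 and 719 ≡ 3 (mod 4), so (237/719) = +(719/237).
Reduce top mod 237: now compute (8/237).
Pull out 2^3: since 237 ≡ 5 (mod 8), (2/237) = -1, so (2/237)^3 = -1.
Reached (1/237) = 1. Collecting the sign flips along the way, the symbol is -1.

-1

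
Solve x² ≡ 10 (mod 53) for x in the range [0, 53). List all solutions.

13, 40

53 ≡ 1 (mod 4), so we find a root by search.
Trying successive values, 13² = 169 ≡ 10 (mod 53). The other root is 53 − 13 = 40.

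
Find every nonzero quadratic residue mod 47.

Square k = 1,…,23 (k and 47−k give the same square):
1²=1, 2²=4, 3²=9, 4²=16, 5²=25, 6²=36, 7²≡2, 8²≡17, 9²≡34, 10²≡6, 11²≡27, 12²≡3, 13²≡28, 14²≡8, 15²≡37, 16²≡21, 17²≡7, 18²≡42, 19²≡32, 20²≡24, 21²≡18, 22²≡14, 23²≡12 (mod 47).
So the quadratic residues mod 47 are {1, 2, 3, 4, 6, 7, 8, 9, 12, 14, 16, 17, 18, 21, 24, 25, 27, 28, 32, 34, 36, 37, 42}.

1, 2, 3, 4, 6, 7, 8, 9, 12, 14, 16, 17, 18, 21, 24, 25, 27, 28, 32, 34, 36, 37, 42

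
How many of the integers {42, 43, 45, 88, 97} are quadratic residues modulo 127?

(42/127) = +1 → QR.
(43/127) = -1 → non-residue.
(45/127) = -1 → non-residue.
(88/127) = +1 → QR.
(97/127) = -1 → non-residue.
Total quadratic residues among the 5: 2.

2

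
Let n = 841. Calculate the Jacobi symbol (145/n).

Reciprocity: 145 ≡ 1 and 841 ≡ 1 (mod 4), so (145/841) = +(841/145).
Reduce top mod 145: now compute (116/145).
Pull out 2^2: since 145 ≡ 1 (mod 8), (2/145) = +1, so (2/145)^2 = +1.
Reciprocity: 29 ≡ 1 and 145 ≡ 1 (mod 4), so (29/145) = +(145/29).
Reduce top mod 29: now compute (0/29).
Top reduces to 0: gcd > 1, so the symbol is 0.

0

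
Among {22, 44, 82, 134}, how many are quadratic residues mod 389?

1

(22/389) = -1 → non-residue.
(44/389) = +1 → QR.
(82/389) = -1 → non-residue.
(134/389) = -1 → non-residue.
Total quadratic residues among the 4: 1.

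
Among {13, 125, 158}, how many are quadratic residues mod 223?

(13/223) = -1 → non-residue.
(125/223) = -1 → non-residue.
(158/223) = -1 → non-residue.
Total quadratic residues among the 3: 0.

0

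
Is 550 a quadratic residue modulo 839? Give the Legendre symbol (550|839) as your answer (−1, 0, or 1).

-1

Pull out 2: since 839 ≡ 7 (mod 8), (2/839) = +1.
Reciprocity: 275 ≡ 3 and 839 ≡ 3 (mod 4), so (275/839) = −(839/275).
Reduce top mod 275: now compute (14/275).
Pull out 2: since 275 ≡ 3 (mod 8), (2/275) = -1.
Reciprocity: 7 ≡ 3 and 275 ≡ 3 (mod 4), so (7/275) = −(275/7).
Reduce top mod 7: now compute (2/7).
Pull out 2: since 7 ≡ 7 (mod 8), (2/7) = +1.
Reached (1/7) = 1. Collecting the sign flips along the way, the symbol is -1.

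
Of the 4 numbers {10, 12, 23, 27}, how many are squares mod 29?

1

(10/29) = -1 → non-residue.
(12/29) = -1 → non-residue.
(23/29) = +1 → QR.
(27/29) = -1 → non-residue.
Total quadratic residues among the 4: 1.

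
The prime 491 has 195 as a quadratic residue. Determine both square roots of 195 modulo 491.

Since 491 ≡ 3 (mod 4), a square root of 195 is 195^((491+1)/4) = 195^123 mod 491.
Repeated squaring: 195^2≡218, 195^4≡388, 195^8≡298, 195^16≡424, 195^32≡70, 195^64≡481 (mod 491).
195^123 = 195^(64+32+16+8+2+1) ≡ 237 (mod 491).
Check: 237² = 56169 ≡ 195 (mod 491). The two roots are 237 and 254.

237, 254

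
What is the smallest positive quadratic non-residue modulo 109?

(2/109) = −1, so 2 is the smallest positive non-residue mod 109.

2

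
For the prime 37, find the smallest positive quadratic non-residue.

(2/37) = −1, so 2 is the smallest positive non-residue mod 37.

2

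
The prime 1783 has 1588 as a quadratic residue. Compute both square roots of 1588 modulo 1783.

223, 1560

Since 1783 ≡ 3 (mod 4), a square root of 1588 is 1588^((1783+1)/4) = 1588^446 mod 1783.
Repeated squaring: 1588^2≡582, 1588^4≡1737, 1588^8≡333, 1588^16≡343, 1588^32≡1754, 1588^64≡841, 1588^128≡1213, 1588^256≡394 (mod 1783).
1588^446 = 1588^(256+128+32+16+8+4+2) ≡ 223 (mod 1783).
Check: 223² = 49729 ≡ 1588 (mod 1783). The two roots are 223 and 1560.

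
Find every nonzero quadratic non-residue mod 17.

3, 5, 6, 7, 10, 11, 12, 14

Square k = 1,…,8 (k and 17−k give the same square):
1²=1, 2²=4, 3²=9, 4²=16, 5²≡8, 6²≡2, 7²≡15, 8²≡13 (mod 17).
The residues are {1, 2, 4, 8, 9, 13, 15, 16}; the non-residues are the remaining 8 nonzero classes.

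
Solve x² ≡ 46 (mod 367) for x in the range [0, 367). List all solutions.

Since 367 ≡ 3 (mod 4), a square root of 46 is 46^((367+1)/4) = 46^92 mod 367.
Repeated squaring: 46^2≡281, 46^4≡56, 46^8≡200, 46^16≡364, 46^32≡9, 46^64≡81 (mod 367).
46^92 = 46^(64+16+8+4) ≡ 72 (mod 367).
Check: 72² = 5184 ≡ 46 (mod 367). The two roots are 72 and 295.

72, 295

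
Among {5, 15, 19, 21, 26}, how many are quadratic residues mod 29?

1

(5/29) = +1 → QR.
(15/29) = -1 → non-residue.
(19/29) = -1 → non-residue.
(21/29) = -1 → non-residue.
(26/29) = -1 → non-residue.
Total quadratic residues among the 5: 1.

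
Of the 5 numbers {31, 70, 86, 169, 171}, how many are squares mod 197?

3

(31/197) = -1 → non-residue.
(70/197) = +1 → QR.
(86/197) = -1 → non-residue.
(169/197) = +1 → QR.
(171/197) = +1 → QR.
Total quadratic residues among the 5: 3.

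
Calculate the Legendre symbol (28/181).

Euler's criterion: (28/181) ≡ 28^90 (mod 181).
28^2 ≡ 60 (mod 181)
28^4 ≡ 161 (mod 181)
28^8 ≡ 38 (mod 181)
28^16 ≡ 177 (mod 181)
28^32 ≡ 16 (mod 181)
28^64 ≡ 75 (mod 181)
28^90 = 28^(64+16+8+2) ≡ 180 (mod 181).
Result is 180 ≡ −1, so (28/181) = −1.

-1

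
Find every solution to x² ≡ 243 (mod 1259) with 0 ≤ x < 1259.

Since 1259 ≡ 3 (mod 4), a square root of 243 is 243^((1259+1)/4) = 243^315 mod 1259.
Repeated squaring: 243^2≡1135, 243^4≡268, 243^8≡61, 243^16≡1203, 243^32≡618, 243^64≡447, 243^128≡887, 243^256≡1153 (mod 1259).
243^315 = 243^(256+32+16+8+2+1) ≡ 716 (mod 1259).
Check: 716² = 512656 ≡ 243 (mod 1259). The two roots are 543 and 716.

543, 716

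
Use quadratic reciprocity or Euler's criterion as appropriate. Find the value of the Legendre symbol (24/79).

-1

Pull out 2^3: since 79 ≡ 7 (mod 8), (2/79) = +1, so (2/79)^3 = +1.
Reciprocity: 3 ≡ 3 and 79 ≡ 3 (mod 4), so (3/79) = −(79/3).
Reduce top mod 3: now compute (1/3).
Reached (1/3) = 1. Collecting the sign flips along the way, the symbol is -1.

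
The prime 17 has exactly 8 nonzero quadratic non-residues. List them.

3,5,6,7,10,11,12,14

Square k = 1,…,8 (k and 17−k give the same square):
1²=1, 2²=4, 3²=9, 4²=16, 5²≡8, 6²≡2, 7²≡15, 8²≡13 (mod 17).
The residues are {1, 2, 4, 8, 9, 13, 15, 16}; the non-residues are the remaining 8 nonzero classes.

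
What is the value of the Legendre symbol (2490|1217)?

-1

First reduce: 2490 ≡ 56 (mod 1217).
Pull out 2^3: since 1217 ≡ 1 (mod 8), (2/1217) = +1, so (2/1217)^3 = +1.
Reciprocity: 7 ≡ 3 and 1217 ≡ 1 (mod 4), so (7/1217) = +(1217/7).
Reduce top mod 7: now compute (6/7).
Pull out 2: since 7 ≡ 7 (mod 8), (2/7) = +1.
Reciprocity: 3 ≡ 3 and 7 ≡ 3 (mod 4), so (3/7) = −(7/3).
Reduce top mod 3: now compute (1/3).
Reached (1/3) = 1. Collecting the sign flips along the way, the symbol is -1.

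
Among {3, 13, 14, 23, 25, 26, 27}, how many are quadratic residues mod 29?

(3/29) = -1 → non-residue.
(13/29) = +1 → QR.
(14/29) = -1 → non-residue.
(23/29) = +1 → QR.
(25/29) = +1 → QR.
(26/29) = -1 → non-residue.
(27/29) = -1 → non-residue.
Total quadratic residues among the 7: 3.

3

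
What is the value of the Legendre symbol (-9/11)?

Euler's criterion: (-9/11) ≡ 2^5 (mod 11).
2^2 ≡ 4 (mod 11)
2^4 ≡ 5 (mod 11)
2^5 = 2^(4+1) ≡ 10 (mod 11).
Result is 10 ≡ −1, so (-9/11) = −1.

-1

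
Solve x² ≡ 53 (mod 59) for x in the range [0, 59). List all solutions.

Since 59 ≡ 3 (mod 4), a square root of 53 is 53^((59+1)/4) = 53^15 mod 59.
Repeated squaring: 53^2≡36, 53^4≡57, 53^8≡4 (mod 59).
53^15 = 53^(8+4+2+1) ≡ 17 (mod 59).
Check: 17² = 289 ≡ 53 (mod 59). The two roots are 17 and 42.

17, 42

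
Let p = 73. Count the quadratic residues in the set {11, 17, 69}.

(11/73) = -1 → non-residue.
(17/73) = -1 → non-residue.
(69/73) = +1 → QR.
Total quadratic residues among the 3: 1.

1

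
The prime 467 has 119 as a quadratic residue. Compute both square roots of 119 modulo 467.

232, 235

Since 467 ≡ 3 (mod 4), a square root of 119 is 119^((467+1)/4) = 119^117 mod 467.
Repeated squaring: 119^2≡151, 119^4≡385, 119^8≡186, 119^16≡38, 119^32≡43, 119^64≡448 (mod 467).
119^117 = 119^(64+32+16+4+1) ≡ 232 (mod 467).
Check: 232² = 53824 ≡ 119 (mod 467). The two roots are 232 and 235.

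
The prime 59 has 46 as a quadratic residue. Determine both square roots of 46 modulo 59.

20, 39

Since 59 ≡ 3 (mod 4), a square root of 46 is 46^((59+1)/4) = 46^15 mod 59.
Repeated squaring: 46^2≡51, 46^4≡5, 46^8≡25 (mod 59).
46^15 = 46^(8+4+2+1) ≡ 20 (mod 59).
Check: 20² = 400 ≡ 46 (mod 59). The two roots are 20 and 39.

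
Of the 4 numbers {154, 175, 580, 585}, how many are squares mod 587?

3

(154/587) = +1 → QR.
(175/587) = +1 → QR.
(580/587) = -1 → non-residue.
(585/587) = +1 → QR.
Total quadratic residues among the 4: 3.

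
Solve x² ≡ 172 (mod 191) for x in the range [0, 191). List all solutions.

Since 191 ≡ 3 (mod 4), a square root of 172 is 172^((191+1)/4) = 172^48 mod 191.
Repeated squaring: 172^2≡170, 172^4≡59, 172^8≡43, 172^16≡130, 172^32≡92 (mod 191).
172^48 = 172^(32+16) ≡ 118 (mod 191).
Check: 118² = 13924 ≡ 172 (mod 191). The two roots are 73 and 118.

73, 118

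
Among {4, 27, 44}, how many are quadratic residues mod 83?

3

(4/83) = +1 → QR.
(27/83) = +1 → QR.
(44/83) = +1 → QR.
Total quadratic residues among the 3: 3.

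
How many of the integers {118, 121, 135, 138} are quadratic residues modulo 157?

3

(118/157) = +1 → QR.
(121/157) = +1 → QR.
(135/157) = -1 → non-residue.
(138/157) = +1 → QR.
Total quadratic residues among the 4: 3.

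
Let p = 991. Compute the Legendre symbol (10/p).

Pull out 2: since 991 ≡ 7 (mod 8), (2/991) = +1.
Reciprocity: 5 ≡ 1 and 991 ≡ 3 (mod 4), so (5/991) = +(991/5).
Reduce top mod 5: now compute (1/5).
Reached (1/5) = 1. Collecting the sign flips along the way, the symbol is +1.

1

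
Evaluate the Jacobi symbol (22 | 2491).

1

Pull out 2: since 2491 ≡ 3 (mod 8), (2/2491) = -1.
Reciprocity: 11 ≡ 3 and 2491 ≡ 3 (mod 4), so (11/2491) = −(2491/11).
Reduce top mod 11: now compute (5/11).
Reciprocity: 5 ≡ 1 and 11 ≡ 3 (mod 4), so (5/11) = +(11/5).
Reduce top mod 5: now compute (1/5).
Reached (1/5) = 1. Collecting the sign flips along the way, the symbol is +1.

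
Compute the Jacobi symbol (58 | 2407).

0

Pull out 2: since 2407 ≡ 7 (mod 8), (2/2407) = +1.
Reciprocity: 29 ≡ 1 and 2407 ≡ 3 (mod 4), so (29/2407) = +(2407/29).
Reduce top mod 29: now compute (0/29).
Top reduces to 0: gcd > 1, so the symbol is 0.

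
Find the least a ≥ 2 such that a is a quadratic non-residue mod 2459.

(2/2459) = −1, so 2 is the smallest positive non-residue mod 2459.

2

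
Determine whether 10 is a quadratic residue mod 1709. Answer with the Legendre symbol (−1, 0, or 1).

-1

Pull out 2: since 1709 ≡ 5 (mod 8), (2/1709) = -1.
Reciprocity: 5 ≡ 1 and 1709 ≡ 1 (mod 4), so (5/1709) = +(1709/5).
Reduce top mod 5: now compute (4/5).
Pull out 2^2: since 5 ≡ 5 (mod 8), (2/5) = -1, so (2/5)^2 = +1.
Reached (1/5) = 1. Collecting the sign flips along the way, the symbol is -1.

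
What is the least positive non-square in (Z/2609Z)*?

3

(2/2609) = +1, so 2 is a residue.
(3/2609) = −1, so 3 is the smallest positive non-residue mod 2609.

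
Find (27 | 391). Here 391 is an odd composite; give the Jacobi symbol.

Reciprocity: 27 ≡ 3 and 391 ≡ 3 (mod 4), so (27/391) = −(391/27).
Reduce top mod 27: now compute (13/27).
Reciprocity: 13 ≡ 1 and 27 ≡ 3 (mod 4), so (13/27) = +(27/13).
Reduce top mod 13: now compute (1/13).
Reached (1/13) = 1. Collecting the sign flips along the way, the symbol is -1.

-1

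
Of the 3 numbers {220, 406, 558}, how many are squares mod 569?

(220/569) = -1 → non-residue.
(406/569) = -1 → non-residue.
(558/569) = -1 → non-residue.
Total quadratic residues among the 3: 0.

0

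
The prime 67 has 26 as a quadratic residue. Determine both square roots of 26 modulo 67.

19, 48

Since 67 ≡ 3 (mod 4), a square root of 26 is 26^((67+1)/4) = 26^17 mod 67.
Repeated squaring: 26^2≡6, 26^4≡36, 26^8≡23, 26^16≡60 (mod 67).
26^17 = 26^(16+1) ≡ 19 (mod 67).
Check: 19² = 361 ≡ 26 (mod 67). The two roots are 19 and 48.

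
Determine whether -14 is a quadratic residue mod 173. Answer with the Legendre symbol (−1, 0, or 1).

First reduce: -14 ≡ 159 (mod 173).
Reciprocity: 159 ≡ 3 and 173 ≡ 1 (mod 4), so (159/173) = +(173/159).
Reduce top mod 159: now compute (14/159).
Pull out 2: since 159 ≡ 7 (mod 8), (2/159) = +1.
Reciprocity: 7 ≡ 3 and 159 ≡ 3 (mod 4), so (7/159) = −(159/7).
Reduce top mod 7: now compute (5/7).
Reciprocity: 5 ≡ 1 and 7 ≡ 3 (mod 4), so (5/7) = +(7/5).
Reduce top mod 5: now compute (2/5).
Pull out 2: since 5 ≡ 5 (mod 8), (2/5) = -1.
Reached (1/5) = 1. Collecting the sign flips along the way, the symbol is +1.

1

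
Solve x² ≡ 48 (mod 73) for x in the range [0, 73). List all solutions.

11, 62

73 ≡ 1 (mod 4), so we find a root by search.
Trying successive values, 11² = 121 ≡ 48 (mod 73). The other root is 73 − 11 = 62.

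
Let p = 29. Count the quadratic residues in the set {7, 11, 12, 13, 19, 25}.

3

(7/29) = +1 → QR.
(11/29) = -1 → non-residue.
(12/29) = -1 → non-residue.
(13/29) = +1 → QR.
(19/29) = -1 → non-residue.
(25/29) = +1 → QR.
Total quadratic residues among the 6: 3.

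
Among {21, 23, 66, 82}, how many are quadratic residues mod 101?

(21/101) = +1 → QR.
(23/101) = +1 → QR.
(66/101) = -1 → non-residue.
(82/101) = +1 → QR.
Total quadratic residues among the 4: 3.

3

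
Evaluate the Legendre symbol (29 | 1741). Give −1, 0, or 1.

Reciprocity: 29 ≡ 1 and 1741 ≡ 1 (mod 4), so (29/1741) = +(1741/29).
Reduce top mod 29: now compute (1/29).
Reached (1/29) = 1. Collecting the sign flips along the way, the symbol is +1.

1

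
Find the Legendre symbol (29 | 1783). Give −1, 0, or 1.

-1

Reciprocity: 29 ≡ 1 and 1783 ≡ 3 (mod 4), so (29/1783) = +(1783/29).
Reduce top mod 29: now compute (14/29).
Pull out 2: since 29 ≡ 5 (mod 8), (2/29) = -1.
Reciprocity: 7 ≡ 3 and 29 ≡ 1 (mod 4), so (7/29) = +(29/7).
Reduce top mod 7: now compute (1/7).
Reached (1/7) = 1. Collecting the sign flips along the way, the symbol is -1.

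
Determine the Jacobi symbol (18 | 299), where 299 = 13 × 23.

Pull out 2: since 299 ≡ 3 (mod 8), (2/299) = -1.
Reciprocity: 9 ≡ 1 and 299 ≡ 3 (mod 4), so (9/299) = +(299/9).
Reduce top mod 9: now compute (2/9).
Pull out 2: since 9 ≡ 1 (mod 8), (2/9) = +1.
Reached (1/9) = 1. Collecting the sign flips along the way, the symbol is -1.

-1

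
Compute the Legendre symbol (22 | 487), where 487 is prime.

Euler's criterion: (22/487) ≡ 22^243 (mod 487).
22^2 ≡ 484 (mod 487)
22^4 ≡ 9 (mod 487)
22^8 ≡ 81 (mod 487)
22^16 ≡ 230 (mod 487)
22^32 ≡ 304 (mod 487)
22^64 ≡ 373 (mod 487)
22^128 ≡ 334 (mod 487)
22^243 = 22^(128+64+32+16+2+1) ≡ 486 (mod 487).
Result is 486 ≡ −1, so (22/487) = −1.

-1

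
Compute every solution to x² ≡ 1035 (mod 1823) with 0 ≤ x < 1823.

796, 1027

Since 1823 ≡ 3 (mod 4), a square root of 1035 is 1035^((1823+1)/4) = 1035^456 mod 1823.
Repeated squaring: 1035^2≡1124, 1035^4≡37, 1035^8≡1369, 1035^16≡117, 1035^32≡928, 1035^64≡728, 1035^128≡1314, 1035^256≡215 (mod 1823).
1035^456 = 1035^(256+128+64+8) ≡ 1027 (mod 1823).
Check: 1027² = 1054729 ≡ 1035 (mod 1823). The two roots are 796 and 1027.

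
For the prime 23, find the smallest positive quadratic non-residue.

(2/23) = +1, so 2 is a residue.
(3/23) = +1, so 3 is a residue.
(4/23) = +1, so 4 is a residue.
(5/23) = −1, so 5 is the smallest positive non-residue mod 23.

5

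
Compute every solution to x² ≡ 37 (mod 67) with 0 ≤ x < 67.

29, 38

Since 67 ≡ 3 (mod 4), a square root of 37 is 37^((67+1)/4) = 37^17 mod 67.
Repeated squaring: 37^2≡29, 37^4≡37, 37^8≡29, 37^16≡37 (mod 67).
37^17 = 37^(16+1) ≡ 29 (mod 67).
Check: 29² = 841 ≡ 37 (mod 67). The two roots are 29 and 38.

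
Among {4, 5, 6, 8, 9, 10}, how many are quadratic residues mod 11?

3

(4/11) = +1 → QR.
(5/11) = +1 → QR.
(6/11) = -1 → non-residue.
(8/11) = -1 → non-residue.
(9/11) = +1 → QR.
(10/11) = -1 → non-residue.
Total quadratic residues among the 6: 3.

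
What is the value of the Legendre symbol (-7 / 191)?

First reduce: -7 ≡ 184 (mod 191).
Pull out 2^3: since 191 ≡ 7 (mod 8), (2/191) = +1, so (2/191)^3 = +1.
Reciprocity: 23 ≡ 3 and 191 ≡ 3 (mod 4), so (23/191) = −(191/23).
Reduce top mod 23: now compute (7/23).
Reciprocity: 7 ≡ 3 and 23 ≡ 3 (mod 4), so (7/23) = −(23/7).
Reduce top mod 7: now compute (2/7).
Pull out 2: since 7 ≡ 7 (mod 8), (2/7) = +1.
Reached (1/7) = 1. Collecting the sign flips along the way, the symbol is +1.

1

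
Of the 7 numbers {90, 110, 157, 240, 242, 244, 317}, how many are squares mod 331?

2

(90/331) = -1 → non-residue.
(110/331) = +1 → QR.
(157/331) = +1 → QR.
(240/331) = -1 → non-residue.
(242/331) = -1 → non-residue.
(244/331) = -1 → non-residue.
(317/331) = -1 → non-residue.
Total quadratic residues among the 7: 2.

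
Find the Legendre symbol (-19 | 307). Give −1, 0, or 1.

First reduce: -19 ≡ 288 (mod 307).
Pull out 2^5: since 307 ≡ 3 (mod 8), (2/307) = -1, so (2/307)^5 = -1.
Reciprocity: 9 ≡ 1 and 307 ≡ 3 (mod 4), so (9/307) = +(307/9).
Reduce top mod 9: now compute (1/9).
Reached (1/9) = 1. Collecting the sign flips along the way, the symbol is -1.

-1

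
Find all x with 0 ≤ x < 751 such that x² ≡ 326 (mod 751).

335, 416

Since 751 ≡ 3 (mod 4), a square root of 326 is 326^((751+1)/4) = 326^188 mod 751.
Repeated squaring: 326^2≡385, 326^4≡278, 326^8≡682, 326^16≡255, 326^32≡439, 326^64≡465, 326^128≡688 (mod 751).
326^188 = 326^(128+32+16+8+4) ≡ 416 (mod 751).
Check: 416² = 173056 ≡ 326 (mod 751). The two roots are 335 and 416.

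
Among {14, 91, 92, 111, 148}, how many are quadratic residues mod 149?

1

(14/149) = -1 → non-residue.
(91/149) = -1 → non-residue.
(92/149) = -1 → non-residue.
(111/149) = -1 → non-residue.
(148/149) = +1 → QR.
Total quadratic residues among the 5: 1.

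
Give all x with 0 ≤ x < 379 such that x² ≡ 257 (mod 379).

Since 379 ≡ 3 (mod 4), a square root of 257 is 257^((379+1)/4) = 257^95 mod 379.
Repeated squaring: 257^2≡103, 257^4≡376, 257^8≡9, 257^16≡81, 257^32≡118, 257^64≡280 (mod 379).
257^95 = 257^(64+16+8+4+2+1) ≡ 307 (mod 379).
Check: 307² = 94249 ≡ 257 (mod 379). The two roots are 72 and 307.

72, 307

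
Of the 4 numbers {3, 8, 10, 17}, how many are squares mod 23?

(3/23) = +1 → QR.
(8/23) = +1 → QR.
(10/23) = -1 → non-residue.
(17/23) = -1 → non-residue.
Total quadratic residues among the 4: 2.

2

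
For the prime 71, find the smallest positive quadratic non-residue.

7

(2/71) = +1, so 2 is a residue.
(3/71) = +1, so 3 is a residue.
(4/71) = +1, so 4 is a residue.
(5/71) = +1, so 5 is a residue.
(6/71) = +1, so 6 is a residue.
(7/71) = −1, so 7 is the smallest positive non-residue mod 71.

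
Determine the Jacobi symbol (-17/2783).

First reduce: -17 ≡ 2766 (mod 2783).
Pull out 2: since 2783 ≡ 7 (mod 8), (2/2783) = +1.
Reciprocity: 1383 ≡ 3 and 2783 ≡ 3 (mod 4), so (1383/2783) = −(2783/1383).
Reduce top mod 1383: now compute (17/1383).
Reciprocity: 17 ≡ 1 and 1383 ≡ 3 (mod 4), so (17/1383) = +(1383/17).
Reduce top mod 17: now compute (6/17).
Pull out 2: since 17 ≡ 1 (mod 8), (2/17) = +1.
Reciprocity: 3 ≡ 3 and 17 ≡ 1 (mod 4), so (3/17) = +(17/3).
Reduce top mod 3: now compute (2/3).
Pull out 2: since 3 ≡ 3 (mod 8), (2/3) = -1.
Reached (1/3) = 1. Collecting the sign flips along the way, the symbol is +1.

1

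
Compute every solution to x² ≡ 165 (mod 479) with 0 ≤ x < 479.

Since 479 ≡ 3 (mod 4), a square root of 165 is 165^((479+1)/4) = 165^120 mod 479.
Repeated squaring: 165^2≡401, 165^4≡336, 165^8≡331, 165^16≡349, 165^32≡135, 165^64≡23 (mod 479).
165^120 = 165^(64+32+16+8) ≡ 278 (mod 479).
Check: 278² = 77284 ≡ 165 (mod 479). The two roots are 201 and 278.

201, 278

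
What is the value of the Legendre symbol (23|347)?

-1

Euler's criterion: (23/347) ≡ 23^173 (mod 347).
23^2 ≡ 182 (mod 347)
23^4 ≡ 159 (mod 347)
23^8 ≡ 297 (mod 347)
23^16 ≡ 71 (mod 347)
23^32 ≡ 183 (mod 347)
23^64 ≡ 177 (mod 347)
23^128 ≡ 99 (mod 347)
23^173 = 23^(128+32+8+4+1) ≡ 346 (mod 347).
Result is 346 ≡ −1, so (23/347) = −1.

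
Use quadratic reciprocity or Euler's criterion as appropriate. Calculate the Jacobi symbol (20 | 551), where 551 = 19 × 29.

1

Pull out 2^2: since 551 ≡ 7 (mod 8), (2/551) = +1, so (2/551)^2 = +1.
Reciprocity: 5 ≡ 1 and 551 ≡ 3 (mod 4), so (5/551) = +(551/5).
Reduce top mod 5: now compute (1/5).
Reached (1/5) = 1. Collecting the sign flips along the way, the symbol is +1.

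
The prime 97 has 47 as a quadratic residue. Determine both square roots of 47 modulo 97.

97 ≡ 1 (mod 4), so we find a root by search.
Trying successive values, 12² = 144 ≡ 47 (mod 97). The other root is 97 − 12 = 85.

12, 85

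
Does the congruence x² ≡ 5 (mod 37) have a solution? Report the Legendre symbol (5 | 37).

-1

Euler's criterion: (5/37) ≡ 5^18 (mod 37).
5^2 ≡ 25 (mod 37)
5^4 ≡ 33 (mod 37)
5^8 ≡ 16 (mod 37)
5^16 ≡ 34 (mod 37)
5^18 = 5^(16+2) ≡ 36 (mod 37).
Result is 36 ≡ −1, so (5/37) = −1.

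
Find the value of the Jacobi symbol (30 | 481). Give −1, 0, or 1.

1

Pull out 2: since 481 ≡ 1 (mod 8), (2/481) = +1.
Reciprocity: 15 ≡ 3 and 481 ≡ 1 (mod 4), so (15/481) = +(481/15).
Reduce top mod 15: now compute (1/15).
Reached (1/15) = 1. Collecting the sign flips along the way, the symbol is +1.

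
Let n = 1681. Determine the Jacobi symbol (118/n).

1

Pull out 2: since 1681 ≡ 1 (mod 8), (2/1681) = +1.
Reciprocity: 59 ≡ 3 and 1681 ≡ 1 (mod 4), so (59/1681) = +(1681/59).
Reduce top mod 59: now compute (29/59).
Reciprocity: 29 ≡ 1 and 59 ≡ 3 (mod 4), so (29/59) = +(59/29).
Reduce top mod 29: now compute (1/29).
Reached (1/29) = 1. Collecting the sign flips along the way, the symbol is +1.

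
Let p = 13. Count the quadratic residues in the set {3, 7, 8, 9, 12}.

3

(3/13) = +1 → QR.
(7/13) = -1 → non-residue.
(8/13) = -1 → non-residue.
(9/13) = +1 → QR.
(12/13) = +1 → QR.
Total quadratic residues among the 5: 3.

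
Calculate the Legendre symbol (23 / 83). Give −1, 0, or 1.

1

Reciprocity: 23 ≡ 3 and 83 ≡ 3 (mod 4), so (23/83) = −(83/23).
Reduce top mod 23: now compute (14/23).
Pull out 2: since 23 ≡ 7 (mod 8), (2/23) = +1.
Reciprocity: 7 ≡ 3 and 23 ≡ 3 (mod 4), so (7/23) = −(23/7).
Reduce top mod 7: now compute (2/7).
Pull out 2: since 7 ≡ 7 (mod 8), (2/7) = +1.
Reached (1/7) = 1. Collecting the sign flips along the way, the symbol is +1.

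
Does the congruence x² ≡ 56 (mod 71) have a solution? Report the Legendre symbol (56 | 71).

-1

Euler's criterion: (56/71) ≡ 56^35 (mod 71).
56^2 ≡ 12 (mod 71)
56^4 ≡ 2 (mod 71)
56^8 ≡ 4 (mod 71)
56^16 ≡ 16 (mod 71)
56^32 ≡ 43 (mod 71)
56^35 = 56^(32+2+1) ≡ 70 (mod 71).
Result is 70 ≡ −1, so (56/71) = −1.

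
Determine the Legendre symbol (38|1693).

Pull out 2: since 1693 ≡ 5 (mod 8), (2/1693) = -1.
Reciprocity: 19 ≡ 3 and 1693 ≡ 1 (mod 4), so (19/1693) = +(1693/19).
Reduce top mod 19: now compute (2/19).
Pull out 2: since 19 ≡ 3 (mod 8), (2/19) = -1.
Reached (1/19) = 1. Collecting the sign flips along the way, the symbol is +1.

1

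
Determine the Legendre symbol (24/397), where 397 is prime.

-1

Euler's criterion: (24/397) ≡ 24^198 (mod 397).
24^2 ≡ 179 (mod 397)
24^4 ≡ 281 (mod 397)
24^8 ≡ 355 (mod 397)
24^16 ≡ 176 (mod 397)
24^32 ≡ 10 (mod 397)
24^64 ≡ 100 (mod 397)
24^128 ≡ 75 (mod 397)
24^198 = 24^(128+64+4+2) ≡ 396 (mod 397).
Result is 396 ≡ −1, so (24/397) = −1.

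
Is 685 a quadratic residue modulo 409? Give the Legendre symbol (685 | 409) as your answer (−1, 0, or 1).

First reduce: 685 ≡ 276 (mod 409).
Pull out 2^2: since 409 ≡ 1 (mod 8), (2/409) = +1, so (2/409)^2 = +1.
Reciprocity: 69 ≡ 1 and 409 ≡ 1 (mod 4), so (69/409) = +(409/69).
Reduce top mod 69: now compute (64/69).
Pull out 2^6: since 69 ≡ 5 (mod 8), (2/69) = -1, so (2/69)^6 = +1.
Reached (1/69) = 1. Collecting the sign flips along the way, the symbol is +1.

1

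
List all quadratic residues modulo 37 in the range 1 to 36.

Square k = 1,…,18 (k and 37−k give the same square):
1²=1, 2²=4, 3²=9, 4²=16, 5²=25, 6²=36, 7²≡12, 8²≡27, 9²≡7, 10²≡26, 11²≡10, 12²≡33, 13²≡21, 14²≡11, 15²≡3, 16²≡34, 17²≡30, 18²≡28 (mod 37).
So the quadratic residues mod 37 are {1, 3, 4, 7, 9, 10, 11, 12, 16, 21, 25, 26, 27, 28, 30, 33, 34, 36}.

1 3 4 7 9 10 11 12 16 21 25 26 27 28 30 33 34 36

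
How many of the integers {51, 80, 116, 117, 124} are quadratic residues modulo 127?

(51/127) = -1 → non-residue.
(80/127) = -1 → non-residue.
(116/127) = -1 → non-residue.
(117/127) = +1 → QR.
(124/127) = +1 → QR.
Total quadratic residues among the 5: 2.

2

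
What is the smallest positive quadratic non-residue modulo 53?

2

(2/53) = −1, so 2 is the smallest positive non-residue mod 53.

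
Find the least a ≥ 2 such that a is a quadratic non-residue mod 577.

(2/577) = +1, so 2 is a residue.
(3/577) = +1, so 3 is a residue.
(4/577) = +1, so 4 is a residue.
(5/577) = −1, so 5 is the smallest positive non-residue mod 577.

5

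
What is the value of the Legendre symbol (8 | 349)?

-1

Pull out 2^3: since 349 ≡ 5 (mod 8), (2/349) = -1, so (2/349)^3 = -1.
Reached (1/349) = 1. Collecting the sign flips along the way, the symbol is -1.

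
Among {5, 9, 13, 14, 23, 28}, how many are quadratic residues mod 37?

(5/37) = -1 → non-residue.
(9/37) = +1 → QR.
(13/37) = -1 → non-residue.
(14/37) = -1 → non-residue.
(23/37) = -1 → non-residue.
(28/37) = +1 → QR.
Total quadratic residues among the 6: 2.

2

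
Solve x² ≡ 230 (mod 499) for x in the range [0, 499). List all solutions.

Since 499 ≡ 3 (mod 4), a square root of 230 is 230^((499+1)/4) = 230^125 mod 499.
Repeated squaring: 230^2≡6, 230^4≡36, 230^8≡298, 230^16≡481, 230^32≡324, 230^64≡186 (mod 499).
230^125 = 230^(64+32+16+8+4+1) ≡ 472 (mod 499).
Check: 472² = 222784 ≡ 230 (mod 499). The two roots are 27 and 472.

27, 472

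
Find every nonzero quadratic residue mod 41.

Square k = 1,…,20 (k and 41−k give the same square):
1²=1, 2²=4, 3²=9, 4²=16, 5²=25, 6²=36, 7²≡8, 8²≡23, 9²≡40, 10²≡18, 11²≡39, 12²≡21, 13²≡5, 14²≡32, 15²≡20, 16²≡10, 17²≡2, 18²≡37, 19²≡33, 20²≡31 (mod 41).
So the quadratic residues mod 41 are {1, 2, 4, 5, 8, 9, 10, 16, 18, 20, 21, 23, 25, 31, 32, 33, 36, 37, 39, 40}.

1,2,4,5,8,9,10,16,18,20,21,23,25,31,32,33,36,37,39,40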